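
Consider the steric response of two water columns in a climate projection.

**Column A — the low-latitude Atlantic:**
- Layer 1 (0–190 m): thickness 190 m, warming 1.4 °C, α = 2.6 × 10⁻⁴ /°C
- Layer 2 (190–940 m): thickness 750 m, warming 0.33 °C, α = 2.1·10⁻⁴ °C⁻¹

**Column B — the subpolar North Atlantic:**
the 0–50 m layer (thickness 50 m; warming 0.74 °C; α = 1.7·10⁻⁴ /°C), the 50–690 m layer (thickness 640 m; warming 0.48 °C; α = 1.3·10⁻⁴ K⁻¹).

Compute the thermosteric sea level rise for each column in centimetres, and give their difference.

Δh_A ≈ 12 cm, Δh_B ≈ 4.6 cm; difference ≈ 7.5 cm

A Layer 1: 2.6×10⁻⁴ × 190 × 1.4 = 0.06916 m
A 750 × 0.33 × 2.1×10⁻⁴ = 0.051975 m
A total: 0.121135 m
B 0.74 × 50 × 1.7×10⁻⁴ = 0.00629 m
B 640 × 0.48 × 1.3×10⁻⁴ = 0.039936 m
B total: 0.046226 m
Difference: 0.121135 − 0.046226 = 0.074909 m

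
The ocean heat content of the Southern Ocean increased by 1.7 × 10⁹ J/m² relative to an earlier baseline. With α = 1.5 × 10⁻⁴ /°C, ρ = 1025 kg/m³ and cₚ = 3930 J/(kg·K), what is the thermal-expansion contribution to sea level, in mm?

63.3 mm of thermosteric rise

Δh = αQ/(ρcₚ) = 1.5×10⁻⁴ × 1.7×10⁹ / (1025 × 3930) ≈ 0.063303 m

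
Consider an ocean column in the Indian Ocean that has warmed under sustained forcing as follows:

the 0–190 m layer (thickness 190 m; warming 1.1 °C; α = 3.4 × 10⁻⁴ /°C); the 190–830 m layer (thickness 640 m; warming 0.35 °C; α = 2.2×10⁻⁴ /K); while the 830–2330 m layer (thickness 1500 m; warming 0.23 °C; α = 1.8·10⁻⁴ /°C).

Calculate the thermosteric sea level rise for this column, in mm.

182 mm

190 × 3.4×10⁻⁴ × 1.1 = 0.07106 m
Layer 2: 640 × 0.35 × 2.2×10⁻⁴ = 0.04928 m
0.23 × 1.8×10⁻⁴ × 1500 = 0.06210 m
Δh = 0.07106 + 0.04928 + 0.06210 = 0.18244 m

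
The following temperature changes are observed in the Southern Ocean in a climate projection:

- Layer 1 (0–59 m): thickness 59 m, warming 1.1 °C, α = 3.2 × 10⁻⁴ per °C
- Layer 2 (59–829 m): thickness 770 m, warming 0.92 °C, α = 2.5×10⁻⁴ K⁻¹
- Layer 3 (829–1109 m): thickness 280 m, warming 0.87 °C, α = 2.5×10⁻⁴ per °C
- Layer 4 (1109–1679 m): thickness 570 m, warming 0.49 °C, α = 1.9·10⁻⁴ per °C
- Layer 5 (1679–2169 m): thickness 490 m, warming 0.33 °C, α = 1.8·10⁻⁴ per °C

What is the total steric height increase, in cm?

0–59 m: 3.2×10⁻⁴ × 1.1 × 59 = 0.020768 m
Layer 2: 0.92 × 770 × 2.5×10⁻⁴ = 0.17710 m
829–1109 m: 0.87 × 280 × 2.5×10⁻⁴ = 0.06090 m
1109–1679 m: 1.9×10⁻⁴ × 570 × 0.49 = 0.053067 m
1679–2169 m: 0.33 × 490 × 1.8×10⁻⁴ = 0.029106 m
Δh = 0.020768 + 0.17710 + 0.06090 + 0.053067 + 0.029106 = 0.340941 m ≈ 34.1 cm

34.1 cm of thermosteric rise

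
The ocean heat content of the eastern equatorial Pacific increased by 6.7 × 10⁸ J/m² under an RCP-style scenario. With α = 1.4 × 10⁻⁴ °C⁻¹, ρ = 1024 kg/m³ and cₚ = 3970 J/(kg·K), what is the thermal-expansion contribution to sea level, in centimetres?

Δh = αQ/(ρcₚ) = 1.4×10⁻⁴ × 6.7×10⁸ / (1024 × 3970) ≈ 0.023073 m

2.31 cm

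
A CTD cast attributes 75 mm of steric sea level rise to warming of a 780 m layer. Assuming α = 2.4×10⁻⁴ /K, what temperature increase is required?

about 0.401 K

ΔT = Δh/(αH) = 0.075 / (2.4×10⁻⁴ × 780) ≈ 0.4006 K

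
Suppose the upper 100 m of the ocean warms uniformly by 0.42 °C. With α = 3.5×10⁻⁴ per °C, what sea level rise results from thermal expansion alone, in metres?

Δh = αΔT·H = 3.5×10⁻⁴ × 0.42 × 100 = 0.01470 m

Δh ≈ 0.0147 m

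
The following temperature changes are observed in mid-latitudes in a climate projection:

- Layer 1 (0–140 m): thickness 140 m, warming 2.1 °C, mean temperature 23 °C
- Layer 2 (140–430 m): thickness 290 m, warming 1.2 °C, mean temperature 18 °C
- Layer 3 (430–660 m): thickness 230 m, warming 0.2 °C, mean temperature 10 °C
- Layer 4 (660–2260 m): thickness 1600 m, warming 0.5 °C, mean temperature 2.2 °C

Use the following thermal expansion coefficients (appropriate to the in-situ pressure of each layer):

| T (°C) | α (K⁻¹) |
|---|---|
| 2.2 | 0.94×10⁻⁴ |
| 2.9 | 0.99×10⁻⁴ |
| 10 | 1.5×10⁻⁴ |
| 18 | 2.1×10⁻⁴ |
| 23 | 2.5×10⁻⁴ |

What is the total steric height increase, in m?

about 0.229 m

Layer 1 at 23 °C → α = 2.5×10⁻⁴ K⁻¹
Layer 2 at 18 °C → α = 2.1×10⁻⁴ K⁻¹
Layer 3 at 10 °C → α = 1.5×10⁻⁴ K⁻¹
Layer 4 at 2.2 °C → α = 0.94×10⁻⁴ K⁻¹
0–140 m: 2.1 × 2.5×10⁻⁴ × 140 = 0.07350 m
290 × 1.2 × 2.1×10⁻⁴ = 0.07308 m
1.5×10⁻⁴ × 230 × 0.2 = 0.00690 m
660–2260 m: 0.94×10⁻⁴ × 1600 × 0.5 = 0.07520 m
Δh = 0.07350 + 0.07308 + 0.00690 + 0.07520 = 0.22868 m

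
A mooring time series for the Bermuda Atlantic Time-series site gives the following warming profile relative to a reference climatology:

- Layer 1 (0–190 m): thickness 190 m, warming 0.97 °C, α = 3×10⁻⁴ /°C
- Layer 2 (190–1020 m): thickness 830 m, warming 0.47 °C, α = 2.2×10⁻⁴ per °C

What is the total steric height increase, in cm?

0.97 × 3×10⁻⁴ × 190 = 0.05529 m
190–1020 m: 830 × 2.2×10⁻⁴ × 0.47 = 0.085822 m
Δh = 0.05529 + 0.085822 = 0.141112 m

Δh ≈ 14.1 cm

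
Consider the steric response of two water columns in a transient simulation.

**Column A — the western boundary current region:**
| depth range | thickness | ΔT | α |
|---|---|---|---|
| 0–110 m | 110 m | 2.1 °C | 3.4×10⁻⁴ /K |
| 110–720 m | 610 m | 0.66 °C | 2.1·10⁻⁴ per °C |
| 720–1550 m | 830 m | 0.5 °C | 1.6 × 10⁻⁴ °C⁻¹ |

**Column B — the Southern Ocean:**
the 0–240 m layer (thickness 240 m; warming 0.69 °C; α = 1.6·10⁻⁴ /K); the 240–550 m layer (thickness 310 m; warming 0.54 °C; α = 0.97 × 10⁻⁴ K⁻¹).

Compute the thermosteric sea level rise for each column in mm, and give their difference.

Δh_A ≈ 229 mm, Δh_B ≈ 42.7 mm; difference ≈ 187 mm

A Layer 1: 2.1 × 110 × 3.4×10⁻⁴ = 0.07854 m
A 2.1×10⁻⁴ × 610 × 0.66 = 0.084546 m
A 830 × 0.5 × 1.6×10⁻⁴ = 0.06640 m
A total: 0.229486 m
B 1.6×10⁻⁴ × 0.69 × 240 = 0.026496 m
B 240–550 m: 310 × 0.54 × 0.97×10⁻⁴ = 0.0162378 m
B total: 0.0427338 m
Difference: 0.229486 − 0.0427338 = 0.1867522 m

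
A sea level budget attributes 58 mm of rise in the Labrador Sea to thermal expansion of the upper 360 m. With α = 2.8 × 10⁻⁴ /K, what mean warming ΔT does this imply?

0.575 K

ΔT = Δh/(αH) = 0.058 / (2.8×10⁻⁴ × 360) ≈ 0.5754 K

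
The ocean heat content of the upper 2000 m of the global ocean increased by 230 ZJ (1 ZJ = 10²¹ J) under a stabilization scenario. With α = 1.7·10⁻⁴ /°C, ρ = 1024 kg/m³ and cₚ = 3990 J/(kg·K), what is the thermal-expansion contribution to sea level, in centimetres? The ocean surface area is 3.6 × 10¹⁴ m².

Per unit area: Q = 230×10²¹ / (3.6×10¹⁴) ≈ 6.389×10⁸ J/m²
Δh = αQ/(ρcₚ) = 1.7×10⁻⁴ × 6.389×10⁸ / (1024 × 3990) ≈ 0.026583 m

2.66 cm of thermosteric rise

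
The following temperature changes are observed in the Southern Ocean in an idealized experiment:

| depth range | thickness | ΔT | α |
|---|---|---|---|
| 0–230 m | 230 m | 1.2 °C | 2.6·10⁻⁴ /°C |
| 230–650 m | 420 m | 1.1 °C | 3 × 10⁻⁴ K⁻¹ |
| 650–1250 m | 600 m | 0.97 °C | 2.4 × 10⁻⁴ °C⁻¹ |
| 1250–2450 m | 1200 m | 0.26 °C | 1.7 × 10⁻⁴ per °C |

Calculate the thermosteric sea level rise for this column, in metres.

Δh ≈ 0.403 m

Layer 1: 230 × 1.2 × 2.6×10⁻⁴ = 0.07176 m
Layer 2: 420 × 3×10⁻⁴ × 1.1 = 0.13860 m
650–1250 m: 600 × 0.97 × 2.4×10⁻⁴ = 0.13968 m
1250–2450 m: 0.26 × 1200 × 1.7×10⁻⁴ = 0.05304 m
Δh = 0.07176 + 0.13860 + 0.13968 + 0.05304 = 0.40308 m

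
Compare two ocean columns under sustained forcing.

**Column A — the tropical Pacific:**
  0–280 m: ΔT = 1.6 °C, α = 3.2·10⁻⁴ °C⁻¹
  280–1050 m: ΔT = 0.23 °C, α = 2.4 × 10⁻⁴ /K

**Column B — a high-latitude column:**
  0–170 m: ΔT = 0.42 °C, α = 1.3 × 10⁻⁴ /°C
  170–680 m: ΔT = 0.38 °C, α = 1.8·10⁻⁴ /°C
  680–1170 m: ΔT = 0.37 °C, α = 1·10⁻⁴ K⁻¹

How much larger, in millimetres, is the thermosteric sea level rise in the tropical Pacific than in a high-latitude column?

A Layer 1: 280 × 3.2×10⁻⁴ × 1.6 = 0.14336 m
A 2.4×10⁻⁴ × 0.23 × 770 = 0.042504 m
A total: 0.185864 m
B 0–170 m: 170 × 0.42 × 1.3×10⁻⁴ = 0.009282 m
B Layer 2: 510 × 0.38 × 1.8×10⁻⁴ = 0.034884 m
B 1×10⁻⁴ × 0.37 × 490 = 0.01813 m
B total: 0.062296 m
Difference: 0.185864 − 0.062296 = 0.123568 m

Δh_A − Δh_B ≈ 124 mm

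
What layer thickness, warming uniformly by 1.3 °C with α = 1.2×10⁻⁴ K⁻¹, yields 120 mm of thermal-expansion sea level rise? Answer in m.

769 m

H = Δh/(αΔT) = 0.12 / (1.2×10⁻⁴ × 1.3) ≈ 769.2 m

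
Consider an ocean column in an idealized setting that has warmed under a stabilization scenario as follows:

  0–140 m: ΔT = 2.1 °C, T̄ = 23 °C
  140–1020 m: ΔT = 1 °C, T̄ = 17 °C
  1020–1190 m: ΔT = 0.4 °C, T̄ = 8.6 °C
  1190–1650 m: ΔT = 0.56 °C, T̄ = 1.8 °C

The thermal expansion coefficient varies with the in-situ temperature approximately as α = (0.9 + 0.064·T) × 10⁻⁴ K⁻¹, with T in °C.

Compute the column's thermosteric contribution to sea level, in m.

0.281 m

Layer 1: α = (0.9 + 0.064×23)×10⁻⁴ = 2.372×10⁻⁴ K⁻¹
Layer 2: α = (0.9 + 0.064×17)×10⁻⁴ = 1.988×10⁻⁴ K⁻¹
Layer 3: α = (0.9 + 0.064×8.6)×10⁻⁴ = 1.4504×10⁻⁴ K⁻¹
Layer 4: α = (0.9 + 0.064×1.8)×10⁻⁴ = 1.0152×10⁻⁴ K⁻¹
140 × 2.1 × 2.372×10⁻⁴ = 0.0697368 m
140–1020 m: 880 × 1 × 1.988×10⁻⁴ = 0.174944 m
1020–1190 m: 170 × 0.4 × 1.4504×10⁻⁴ = 0.00986272 m
Layer 4: 460 × 1.0152×10⁻⁴ × 0.56 = 0.026151552 m
Δh = 0.0697368 + 0.174944 + 0.00986272 + 0.026151552 = 0.280695072 m ≈ 0.281 m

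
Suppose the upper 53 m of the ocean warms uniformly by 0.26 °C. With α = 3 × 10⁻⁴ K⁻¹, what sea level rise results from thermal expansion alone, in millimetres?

Δh = αΔT·H = 3×10⁻⁴ × 0.26 × 53 = 0.004134 m

4.1 mm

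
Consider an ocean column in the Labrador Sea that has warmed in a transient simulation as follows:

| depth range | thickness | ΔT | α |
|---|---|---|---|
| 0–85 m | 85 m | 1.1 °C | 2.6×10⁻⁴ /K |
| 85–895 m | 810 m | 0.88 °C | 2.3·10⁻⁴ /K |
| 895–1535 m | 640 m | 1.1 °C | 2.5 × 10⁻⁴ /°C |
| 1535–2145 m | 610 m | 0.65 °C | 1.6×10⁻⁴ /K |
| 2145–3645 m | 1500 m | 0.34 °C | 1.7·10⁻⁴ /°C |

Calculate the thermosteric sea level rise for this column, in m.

about 0.51 m

1.1 × 2.6×10⁻⁴ × 85 = 0.02431 m
810 × 0.88 × 2.3×10⁻⁴ = 0.163944 m
895–1535 m: 1.1 × 640 × 2.5×10⁻⁴ = 0.17600 m
1.6×10⁻⁴ × 0.65 × 610 = 0.06344 m
Layer 5: 0.34 × 1500 × 1.7×10⁻⁴ = 0.08670 m
Δh = 0.02431 + 0.163944 + 0.17600 + 0.06344 + 0.08670 = 0.514394 m ≈ 0.51 m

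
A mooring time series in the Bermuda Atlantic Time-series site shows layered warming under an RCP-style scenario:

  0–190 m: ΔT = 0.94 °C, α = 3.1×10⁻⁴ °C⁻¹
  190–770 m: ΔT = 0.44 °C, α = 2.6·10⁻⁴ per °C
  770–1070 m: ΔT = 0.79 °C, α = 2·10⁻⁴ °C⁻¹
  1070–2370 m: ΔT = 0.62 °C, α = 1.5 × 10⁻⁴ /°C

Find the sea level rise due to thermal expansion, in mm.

about 290 mm

0.94 × 190 × 3.1×10⁻⁴ = 0.055366 m
Layer 2: 580 × 0.44 × 2.6×10⁻⁴ = 0.066352 m
Layer 3: 300 × 2×10⁻⁴ × 0.79 = 0.04740 m
Layer 4: 1300 × 1.5×10⁻⁴ × 0.62 = 0.12090 m
Δh = 0.055366 + 0.066352 + 0.04740 + 0.12090 = 0.290018 m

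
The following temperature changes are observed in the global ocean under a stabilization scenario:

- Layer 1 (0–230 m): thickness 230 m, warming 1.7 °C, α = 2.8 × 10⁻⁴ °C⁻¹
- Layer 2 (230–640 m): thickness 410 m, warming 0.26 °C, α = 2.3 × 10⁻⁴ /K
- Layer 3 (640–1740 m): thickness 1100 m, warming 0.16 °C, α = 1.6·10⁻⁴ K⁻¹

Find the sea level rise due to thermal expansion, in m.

Δh = 0.162 m

0–230 m: 2.8×10⁻⁴ × 230 × 1.7 = 0.10948 m
230–640 m: 410 × 2.3×10⁻⁴ × 0.26 = 0.024518 m
Layer 3: 1.6×10⁻⁴ × 0.16 × 1100 = 0.02816 m
Δh = 0.10948 + 0.024518 + 0.02816 = 0.162158 m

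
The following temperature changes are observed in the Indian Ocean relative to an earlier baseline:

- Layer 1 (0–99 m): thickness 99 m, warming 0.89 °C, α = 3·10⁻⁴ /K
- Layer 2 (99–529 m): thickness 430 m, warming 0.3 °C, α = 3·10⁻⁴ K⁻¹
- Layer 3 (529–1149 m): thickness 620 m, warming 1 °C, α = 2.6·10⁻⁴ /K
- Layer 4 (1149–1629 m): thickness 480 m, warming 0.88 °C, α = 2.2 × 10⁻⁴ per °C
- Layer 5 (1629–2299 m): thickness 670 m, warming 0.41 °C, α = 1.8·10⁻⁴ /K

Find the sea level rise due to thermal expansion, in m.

Layer 1: 3×10⁻⁴ × 0.89 × 99 = 0.026433 m
99–529 m: 430 × 3×10⁻⁴ × 0.3 = 0.03870 m
Layer 3: 620 × 1 × 2.6×10⁻⁴ = 0.16120 m
480 × 0.88 × 2.2×10⁻⁴ = 0.092928 m
Layer 5: 1.8×10⁻⁴ × 0.41 × 670 = 0.049446 m
Δh = 0.026433 + 0.03870 + 0.16120 + 0.092928 + 0.049446 = 0.368707 m ≈ 0.37 m

0.37 m of thermosteric rise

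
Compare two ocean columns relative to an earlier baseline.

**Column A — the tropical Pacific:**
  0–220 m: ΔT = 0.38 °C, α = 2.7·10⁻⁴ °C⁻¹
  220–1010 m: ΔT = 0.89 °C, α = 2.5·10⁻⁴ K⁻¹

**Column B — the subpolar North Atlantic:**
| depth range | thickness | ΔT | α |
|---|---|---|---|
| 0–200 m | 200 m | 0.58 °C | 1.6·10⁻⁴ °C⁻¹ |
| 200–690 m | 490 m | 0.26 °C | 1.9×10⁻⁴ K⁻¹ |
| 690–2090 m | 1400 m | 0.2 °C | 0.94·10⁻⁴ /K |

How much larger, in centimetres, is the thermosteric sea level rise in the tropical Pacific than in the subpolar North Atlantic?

12.9 cm

A 0.38 × 2.7×10⁻⁴ × 220 = 0.022572 m
A Layer 2: 2.5×10⁻⁴ × 0.89 × 790 = 0.175775 m
A total: 0.198347 m
B 1.6×10⁻⁴ × 200 × 0.58 = 0.01856 m
B 200–690 m: 1.9×10⁻⁴ × 0.26 × 490 = 0.024206 m
B 0.2 × 1400 × 0.94×10⁻⁴ = 0.02632 m
B total: 0.069086 m
Difference: 0.198347 − 0.069086 = 0.129261 m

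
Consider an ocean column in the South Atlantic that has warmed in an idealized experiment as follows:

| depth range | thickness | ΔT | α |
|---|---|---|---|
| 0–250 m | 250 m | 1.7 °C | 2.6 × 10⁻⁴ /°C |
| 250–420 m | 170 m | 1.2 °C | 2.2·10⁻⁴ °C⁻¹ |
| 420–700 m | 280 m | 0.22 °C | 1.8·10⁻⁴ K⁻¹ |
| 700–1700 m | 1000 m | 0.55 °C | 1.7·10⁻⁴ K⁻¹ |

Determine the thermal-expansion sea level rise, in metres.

0.26 m

0–250 m: 250 × 2.6×10⁻⁴ × 1.7 = 0.11050 m
2.2×10⁻⁴ × 1.2 × 170 = 0.04488 m
Layer 3: 0.22 × 1.8×10⁻⁴ × 280 = 0.011088 m
1.7×10⁻⁴ × 1000 × 0.55 = 0.09350 m
Δh = 0.11050 + 0.04488 + 0.011088 + 0.09350 = 0.259968 m ≈ 0.26 m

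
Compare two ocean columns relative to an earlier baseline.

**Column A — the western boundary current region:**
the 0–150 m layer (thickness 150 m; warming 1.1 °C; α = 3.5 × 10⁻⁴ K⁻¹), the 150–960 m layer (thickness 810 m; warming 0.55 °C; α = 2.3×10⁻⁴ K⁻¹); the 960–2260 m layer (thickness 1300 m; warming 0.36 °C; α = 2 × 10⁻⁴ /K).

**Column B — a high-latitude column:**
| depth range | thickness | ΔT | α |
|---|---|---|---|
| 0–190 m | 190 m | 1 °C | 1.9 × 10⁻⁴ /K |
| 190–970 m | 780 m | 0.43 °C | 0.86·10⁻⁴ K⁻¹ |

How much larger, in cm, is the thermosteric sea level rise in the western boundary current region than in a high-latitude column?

A Layer 1: 3.5×10⁻⁴ × 1.1 × 150 = 0.05775 m
A 150–960 m: 0.55 × 810 × 2.3×10⁻⁴ = 0.102465 m
A Layer 3: 0.36 × 1300 × 2×10⁻⁴ = 0.09360 m
A total: 0.253815 m
B 0–190 m: 190 × 1.9×10⁻⁴ × 1 = 0.03610 m
B Layer 2: 0.86×10⁻⁴ × 0.43 × 780 = 0.0288444 m
B total: 0.0649444 m
Difference: 0.253815 − 0.0649444 = 0.1888706 m

18.9 cm larger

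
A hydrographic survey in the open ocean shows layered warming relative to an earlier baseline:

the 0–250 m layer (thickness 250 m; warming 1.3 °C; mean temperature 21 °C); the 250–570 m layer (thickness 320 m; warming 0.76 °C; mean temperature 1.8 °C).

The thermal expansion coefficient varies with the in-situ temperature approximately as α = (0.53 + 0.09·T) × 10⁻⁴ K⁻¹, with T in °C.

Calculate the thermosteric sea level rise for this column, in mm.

Layer 1: α = (0.53 + 0.09×21)×10⁻⁴ = 2.42×10⁻⁴ K⁻¹
Layer 2: α = (0.53 + 0.09×1.8)×10⁻⁴ = 0.692×10⁻⁴ K⁻¹
Layer 1: 250 × 2.42×10⁻⁴ × 1.3 = 0.07865 m
250–570 m: 320 × 0.692×10⁻⁴ × 0.76 = 0.01682944 m
Δh = 0.07865 + 0.01682944 = 0.09547944 m

95.5 mm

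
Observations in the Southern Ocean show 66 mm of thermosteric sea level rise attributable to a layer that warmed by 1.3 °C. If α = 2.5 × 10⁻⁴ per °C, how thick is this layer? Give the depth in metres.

H = Δh/(αΔT) = 0.066 / (2.5×10⁻⁴ × 1.3) ≈ 203.1 m

H ≈ 203 m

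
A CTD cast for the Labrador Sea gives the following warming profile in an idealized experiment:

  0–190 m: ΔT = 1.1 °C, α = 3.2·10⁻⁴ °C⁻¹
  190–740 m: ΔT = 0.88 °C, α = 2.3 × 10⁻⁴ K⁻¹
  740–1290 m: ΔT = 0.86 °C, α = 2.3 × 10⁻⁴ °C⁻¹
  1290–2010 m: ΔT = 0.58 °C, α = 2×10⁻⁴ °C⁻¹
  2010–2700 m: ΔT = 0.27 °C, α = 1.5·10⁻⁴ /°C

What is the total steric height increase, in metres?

0.40 m

3.2×10⁻⁴ × 190 × 1.1 = 0.06688 m
190–740 m: 550 × 0.88 × 2.3×10⁻⁴ = 0.11132 m
740–1290 m: 2.3×10⁻⁴ × 0.86 × 550 = 0.10879 m
Layer 4: 0.58 × 2×10⁻⁴ × 720 = 0.08352 m
2010–2700 m: 0.27 × 1.5×10⁻⁴ × 690 = 0.027945 m
Δh = 0.06688 + 0.11132 + 0.10879 + 0.08352 + 0.027945 = 0.398455 m ≈ 0.40 m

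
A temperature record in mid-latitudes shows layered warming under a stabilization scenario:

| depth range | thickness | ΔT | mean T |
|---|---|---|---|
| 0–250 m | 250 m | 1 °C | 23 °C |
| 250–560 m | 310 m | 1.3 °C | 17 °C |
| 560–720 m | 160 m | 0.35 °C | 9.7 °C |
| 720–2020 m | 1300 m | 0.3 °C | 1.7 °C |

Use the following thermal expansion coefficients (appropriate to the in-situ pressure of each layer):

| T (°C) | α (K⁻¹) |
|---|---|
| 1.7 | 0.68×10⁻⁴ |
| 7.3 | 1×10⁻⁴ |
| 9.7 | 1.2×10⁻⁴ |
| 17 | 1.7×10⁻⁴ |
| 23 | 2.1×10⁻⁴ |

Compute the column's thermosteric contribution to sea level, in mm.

about 150 mm

Layer 1 at 23 °C → α = 2.1×10⁻⁴ K⁻¹
Layer 2 at 17 °C → α = 1.7×10⁻⁴ K⁻¹
Layer 3 at 9.7 °C → α = 1.2×10⁻⁴ K⁻¹
Layer 4 at 1.7 °C → α = 0.68×10⁻⁴ K⁻¹
2.1×10⁻⁴ × 1 × 250 = 0.05250 m
250–560 m: 1.7×10⁻⁴ × 1.3 × 310 = 0.06851 m
560–720 m: 160 × 1.2×10⁻⁴ × 0.35 = 0.00672 m
0.68×10⁻⁴ × 1300 × 0.3 = 0.02652 m
Δh = 0.05250 + 0.06851 + 0.00672 + 0.02652 = 0.15425 m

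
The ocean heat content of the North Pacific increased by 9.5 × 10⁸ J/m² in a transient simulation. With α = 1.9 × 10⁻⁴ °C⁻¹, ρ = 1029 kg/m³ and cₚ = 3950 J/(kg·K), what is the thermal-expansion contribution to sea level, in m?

Δh = αQ/(ρcₚ) = 1.9×10⁻⁴ × 9.5×10⁸ / (1029 × 3950) ≈ 0.044408 m

Δh = 0.0444 m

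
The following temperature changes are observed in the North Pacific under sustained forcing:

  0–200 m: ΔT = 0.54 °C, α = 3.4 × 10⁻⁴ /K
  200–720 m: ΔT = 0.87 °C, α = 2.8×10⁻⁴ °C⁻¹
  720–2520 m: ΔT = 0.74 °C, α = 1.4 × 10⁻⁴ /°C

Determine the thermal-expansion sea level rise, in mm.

0–200 m: 3.4×10⁻⁴ × 0.54 × 200 = 0.03672 m
Layer 2: 0.87 × 520 × 2.8×10⁻⁴ = 0.126672 m
1800 × 1.4×10⁻⁴ × 0.74 = 0.18648 m
Δh = 0.03672 + 0.126672 + 0.18648 = 0.349872 m

about 350 mm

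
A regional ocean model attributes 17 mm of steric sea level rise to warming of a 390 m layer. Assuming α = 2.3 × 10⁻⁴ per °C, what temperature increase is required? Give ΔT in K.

ΔT = Δh/(αH) = 0.017 / (2.3×10⁻⁴ × 390) ≈ 0.1895 K

0.190 K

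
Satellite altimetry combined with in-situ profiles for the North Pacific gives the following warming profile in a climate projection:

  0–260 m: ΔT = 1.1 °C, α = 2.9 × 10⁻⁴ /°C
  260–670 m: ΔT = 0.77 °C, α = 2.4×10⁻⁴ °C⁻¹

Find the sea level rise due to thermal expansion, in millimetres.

159 mm

0–260 m: 1.1 × 260 × 2.9×10⁻⁴ = 0.08294 m
260–670 m: 2.4×10⁻⁴ × 410 × 0.77 = 0.075768 m
Δh = 0.08294 + 0.075768 = 0.158708 m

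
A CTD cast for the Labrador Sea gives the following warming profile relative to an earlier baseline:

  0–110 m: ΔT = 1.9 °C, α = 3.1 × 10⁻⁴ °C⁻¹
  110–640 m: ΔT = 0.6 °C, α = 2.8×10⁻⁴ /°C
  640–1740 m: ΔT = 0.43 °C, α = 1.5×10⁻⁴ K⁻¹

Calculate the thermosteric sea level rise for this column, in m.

0.225 m

Layer 1: 110 × 3.1×10⁻⁴ × 1.9 = 0.06479 m
Layer 2: 0.6 × 530 × 2.8×10⁻⁴ = 0.08904 m
0.43 × 1.5×10⁻⁴ × 1100 = 0.07095 m
Δh = 0.06479 + 0.08904 + 0.07095 = 0.22478 m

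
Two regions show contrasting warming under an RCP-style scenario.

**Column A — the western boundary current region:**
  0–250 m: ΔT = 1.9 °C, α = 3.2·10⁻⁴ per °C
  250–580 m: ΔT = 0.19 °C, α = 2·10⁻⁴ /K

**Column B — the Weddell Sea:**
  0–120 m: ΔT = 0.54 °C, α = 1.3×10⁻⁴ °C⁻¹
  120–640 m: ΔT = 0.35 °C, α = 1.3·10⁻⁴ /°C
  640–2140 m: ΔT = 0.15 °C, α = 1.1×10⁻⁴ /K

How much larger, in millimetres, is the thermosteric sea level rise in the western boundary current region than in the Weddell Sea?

110 mm larger

A Layer 1: 3.2×10⁻⁴ × 250 × 1.9 = 0.15200 m
A Layer 2: 330 × 2×10⁻⁴ × 0.19 = 0.01254 m
A total: 0.16454 m
B 0–120 m: 120 × 1.3×10⁻⁴ × 0.54 = 0.008424 m
B Layer 2: 1.3×10⁻⁴ × 0.35 × 520 = 0.02366 m
B 1.1×10⁻⁴ × 0.15 × 1500 = 0.02475 m
B total: 0.056834 m
Difference: 0.16454 − 0.056834 = 0.107706 m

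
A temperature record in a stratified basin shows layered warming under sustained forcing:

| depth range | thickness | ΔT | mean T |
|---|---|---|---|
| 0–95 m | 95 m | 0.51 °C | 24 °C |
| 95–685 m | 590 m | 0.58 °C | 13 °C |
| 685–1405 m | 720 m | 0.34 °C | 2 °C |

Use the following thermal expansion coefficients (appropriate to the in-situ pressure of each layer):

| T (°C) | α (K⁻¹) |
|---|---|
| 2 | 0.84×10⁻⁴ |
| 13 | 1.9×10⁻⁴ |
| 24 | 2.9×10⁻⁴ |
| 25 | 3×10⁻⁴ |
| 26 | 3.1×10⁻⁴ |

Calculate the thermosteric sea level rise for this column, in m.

about 0.0996 m

Layer 1 at 24 °C → α = 2.9×10⁻⁴ K⁻¹
Layer 2 at 13 °C → α = 1.9×10⁻⁴ K⁻¹
Layer 3 at 2 °C → α = 0.84×10⁻⁴ K⁻¹
2.9×10⁻⁴ × 0.51 × 95 = 0.0140505 m
1.9×10⁻⁴ × 0.58 × 590 = 0.065018 m
0.84×10⁻⁴ × 0.34 × 720 = 0.0205632 m
Δh = 0.0140505 + 0.065018 + 0.0205632 = 0.0996317 m ≈ 0.0996 m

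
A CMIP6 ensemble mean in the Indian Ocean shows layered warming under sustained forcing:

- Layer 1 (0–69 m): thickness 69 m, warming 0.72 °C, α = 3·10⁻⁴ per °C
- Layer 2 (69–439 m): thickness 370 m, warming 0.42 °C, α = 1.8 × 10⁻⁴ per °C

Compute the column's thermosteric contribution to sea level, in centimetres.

0–69 m: 0.72 × 69 × 3×10⁻⁴ = 0.014904 m
Layer 2: 370 × 0.42 × 1.8×10⁻⁴ = 0.027972 m
Δh = 0.014904 + 0.027972 = 0.042876 m

about 4.3 cm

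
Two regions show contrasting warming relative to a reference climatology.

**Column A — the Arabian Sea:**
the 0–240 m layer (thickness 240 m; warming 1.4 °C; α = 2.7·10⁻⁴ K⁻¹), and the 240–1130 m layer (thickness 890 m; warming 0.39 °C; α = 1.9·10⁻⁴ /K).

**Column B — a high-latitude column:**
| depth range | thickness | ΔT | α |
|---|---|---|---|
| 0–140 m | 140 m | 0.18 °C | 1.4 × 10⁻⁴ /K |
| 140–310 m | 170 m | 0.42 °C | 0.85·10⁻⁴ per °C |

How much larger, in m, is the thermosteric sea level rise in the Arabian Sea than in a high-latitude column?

0.15 m larger

A Layer 1: 240 × 1.4 × 2.7×10⁻⁴ = 0.09072 m
A 890 × 0.39 × 1.9×10⁻⁴ = 0.065949 m
A total: 0.156669 m
B 140 × 1.4×10⁻⁴ × 0.18 = 0.003528 m
B 140–310 m: 170 × 0.42 × 0.85×10⁻⁴ = 0.006069 m
B total: 0.009597 m
Difference: 0.156669 − 0.009597 = 0.147072 m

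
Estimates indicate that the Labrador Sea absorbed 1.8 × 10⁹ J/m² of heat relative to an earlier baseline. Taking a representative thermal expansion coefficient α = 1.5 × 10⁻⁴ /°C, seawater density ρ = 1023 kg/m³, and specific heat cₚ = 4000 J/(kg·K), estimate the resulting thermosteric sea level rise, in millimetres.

66.0 mm

Δh = αQ/(ρcₚ) = 1.5×10⁻⁴ × 1.8×10⁹ / (1023 × 4000) ≈ 0.065982 m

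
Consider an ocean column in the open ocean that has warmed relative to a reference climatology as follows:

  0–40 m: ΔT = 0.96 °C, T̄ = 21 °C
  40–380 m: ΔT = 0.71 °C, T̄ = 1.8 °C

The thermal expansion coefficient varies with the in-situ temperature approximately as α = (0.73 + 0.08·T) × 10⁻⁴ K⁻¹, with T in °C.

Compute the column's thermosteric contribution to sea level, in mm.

Layer 1: α = (0.73 + 0.08×21)×10⁻⁴ = 2.41×10⁻⁴ K⁻¹
Layer 2: α = (0.73 + 0.08×1.8)×10⁻⁴ = 0.874×10⁻⁴ K⁻¹
2.41×10⁻⁴ × 40 × 0.96 = 0.0092544 m
Layer 2: 0.71 × 340 × 0.874×10⁻⁴ = 0.02109836 m
Δh = 0.0092544 + 0.02109836 = 0.03035276 m ≈ 30 mm

30 mm of thermosteric rise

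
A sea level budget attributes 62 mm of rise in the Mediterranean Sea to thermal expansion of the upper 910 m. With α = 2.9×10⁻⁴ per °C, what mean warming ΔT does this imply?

0.23 °C

ΔT = Δh/(αH) = 0.062 / (2.9×10⁻⁴ × 910) ≈ 0.2349 °C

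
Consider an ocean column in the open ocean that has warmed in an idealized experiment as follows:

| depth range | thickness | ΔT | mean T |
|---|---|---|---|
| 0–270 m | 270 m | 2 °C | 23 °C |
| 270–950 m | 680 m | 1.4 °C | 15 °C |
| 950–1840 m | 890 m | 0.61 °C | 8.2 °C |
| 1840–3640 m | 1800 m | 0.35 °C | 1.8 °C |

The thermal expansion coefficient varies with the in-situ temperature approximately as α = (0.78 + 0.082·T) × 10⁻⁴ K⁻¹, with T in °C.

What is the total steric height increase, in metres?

about 0.47 m

Layer 1: α = (0.78 + 0.082×23)×10⁻⁴ = 2.666×10⁻⁴ K⁻¹
Layer 2: α = (0.78 + 0.082×15)×10⁻⁴ = 2.01×10⁻⁴ K⁻¹
Layer 3: α = (0.78 + 0.082×8.2)×10⁻⁴ = 1.4524×10⁻⁴ K⁻¹
Layer 4: α = (0.78 + 0.082×1.8)×10⁻⁴ = 0.9276×10⁻⁴ K⁻¹
Layer 1: 270 × 2.666×10⁻⁴ × 2 = 0.143964 m
2.01×10⁻⁴ × 1.4 × 680 = 0.191352 m
Layer 3: 1.4524×10⁻⁴ × 0.61 × 890 = 0.078850796 m
1800 × 0.9276×10⁻⁴ × 0.35 = 0.0584388 m
Δh = 0.143964 + 0.191352 + 0.078850796 + 0.0584388 = 0.472605596 m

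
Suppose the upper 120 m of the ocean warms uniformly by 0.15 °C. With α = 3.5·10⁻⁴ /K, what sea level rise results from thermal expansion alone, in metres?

Δh = αΔT·H = 3.5×10⁻⁴ × 0.15 × 120 = 0.00630 m

0.00630 m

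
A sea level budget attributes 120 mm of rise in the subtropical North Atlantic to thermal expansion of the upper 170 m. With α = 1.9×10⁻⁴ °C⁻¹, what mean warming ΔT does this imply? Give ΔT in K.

ΔT = Δh/(αH) = 0.12 / (1.9×10⁻⁴ × 170) ≈ 3.715 K

3.72 K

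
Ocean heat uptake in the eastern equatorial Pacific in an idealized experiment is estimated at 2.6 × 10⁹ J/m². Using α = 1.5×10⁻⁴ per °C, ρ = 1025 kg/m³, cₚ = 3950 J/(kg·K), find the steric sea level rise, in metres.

0.0963 m of thermosteric rise

Δh = αQ/(ρcₚ) = 1.5×10⁻⁴ × 2.6×10⁹ / (1025 × 3950) ≈ 0.096326 m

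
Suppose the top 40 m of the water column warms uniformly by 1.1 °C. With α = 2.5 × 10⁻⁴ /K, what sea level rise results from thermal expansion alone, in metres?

0.011 m

Δh = αΔT·H = 2.5×10⁻⁴ × 1.1 × 40 = 0.01100 m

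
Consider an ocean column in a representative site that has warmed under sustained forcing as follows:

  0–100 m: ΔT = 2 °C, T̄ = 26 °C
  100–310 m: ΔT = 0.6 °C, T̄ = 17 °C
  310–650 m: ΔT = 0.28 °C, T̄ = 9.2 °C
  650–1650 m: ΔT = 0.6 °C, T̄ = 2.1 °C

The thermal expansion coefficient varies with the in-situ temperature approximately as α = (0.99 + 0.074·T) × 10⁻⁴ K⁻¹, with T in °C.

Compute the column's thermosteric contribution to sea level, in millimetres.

about 171 mm

Layer 1: α = (0.99 + 0.074×26)×10⁻⁴ = 2.914×10⁻⁴ K⁻¹
Layer 2: α = (0.99 + 0.074×17)×10⁻⁴ = 2.248×10⁻⁴ K⁻¹
Layer 3: α = (0.99 + 0.074×9.2)×10⁻⁴ = 1.6708×10⁻⁴ K⁻¹
Layer 4: α = (0.99 + 0.074×2.1)×10⁻⁴ = 1.1454×10⁻⁴ K⁻¹
2 × 100 × 2.914×10⁻⁴ = 0.05828 m
100–310 m: 0.6 × 2.248×10⁻⁴ × 210 = 0.0283248 m
1.6708×10⁻⁴ × 0.28 × 340 = 0.015906016 m
Layer 4: 1.1454×10⁻⁴ × 1000 × 0.6 = 0.068724 m
Δh = 0.05828 + 0.0283248 + 0.015906016 + 0.068724 = 0.171234816 m ≈ 171 mm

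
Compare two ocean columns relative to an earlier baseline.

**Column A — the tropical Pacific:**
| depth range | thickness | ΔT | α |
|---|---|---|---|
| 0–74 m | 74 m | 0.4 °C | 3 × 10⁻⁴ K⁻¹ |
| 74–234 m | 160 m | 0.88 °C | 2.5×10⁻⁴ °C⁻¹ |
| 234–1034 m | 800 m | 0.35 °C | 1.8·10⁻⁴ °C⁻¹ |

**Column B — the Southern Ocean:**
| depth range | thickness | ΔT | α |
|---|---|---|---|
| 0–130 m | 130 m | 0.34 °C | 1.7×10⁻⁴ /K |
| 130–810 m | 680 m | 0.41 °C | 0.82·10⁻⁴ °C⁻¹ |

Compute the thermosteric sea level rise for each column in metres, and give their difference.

A 3×10⁻⁴ × 0.4 × 74 = 0.00888 m
A 74–234 m: 2.5×10⁻⁴ × 0.88 × 160 = 0.03520 m
A 234–1034 m: 0.35 × 800 × 1.8×10⁻⁴ = 0.05040 m
A total: 0.09448 m
B 0–130 m: 0.34 × 1.7×10⁻⁴ × 130 = 0.007514 m
B Layer 2: 0.82×10⁻⁴ × 0.41 × 680 = 0.0228616 m
B total: 0.0303756 m
Difference: 0.09448 − 0.0303756 = 0.0641044 m

A: 0.0945 m; B: 0.0304 m; difference 0.0641 m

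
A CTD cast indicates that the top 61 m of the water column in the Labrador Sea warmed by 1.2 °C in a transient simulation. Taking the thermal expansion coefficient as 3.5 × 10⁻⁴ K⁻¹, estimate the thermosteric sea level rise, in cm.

about 2.56 cm

Δh = αΔT·H = 3.5×10⁻⁴ × 1.2 × 61 = 0.02562 m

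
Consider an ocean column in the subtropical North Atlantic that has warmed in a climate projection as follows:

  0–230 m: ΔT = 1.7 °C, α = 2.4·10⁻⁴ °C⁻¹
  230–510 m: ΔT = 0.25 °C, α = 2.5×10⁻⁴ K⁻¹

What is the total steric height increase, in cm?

11 cm of thermosteric rise

1.7 × 2.4×10⁻⁴ × 230 = 0.09384 m
Layer 2: 280 × 2.5×10⁻⁴ × 0.25 = 0.01750 m
Δh = 0.09384 + 0.01750 = 0.11134 m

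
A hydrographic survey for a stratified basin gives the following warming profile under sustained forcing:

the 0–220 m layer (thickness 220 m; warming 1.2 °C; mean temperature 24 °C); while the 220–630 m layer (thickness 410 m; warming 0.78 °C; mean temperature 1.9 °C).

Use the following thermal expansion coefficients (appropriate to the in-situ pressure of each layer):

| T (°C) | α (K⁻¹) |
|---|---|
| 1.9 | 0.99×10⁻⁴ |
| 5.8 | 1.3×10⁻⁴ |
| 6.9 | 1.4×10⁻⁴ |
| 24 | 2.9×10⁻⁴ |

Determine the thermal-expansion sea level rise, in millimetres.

Layer 1 at 24 °C → α = 2.9×10⁻⁴ K⁻¹
Layer 2 at 1.9 °C → α = 0.99×10⁻⁴ K⁻¹
0–220 m: 1.2 × 2.9×10⁻⁴ × 220 = 0.07656 m
410 × 0.99×10⁻⁴ × 0.78 = 0.0316602 m
Δh = 0.07656 + 0.0316602 = 0.1082202 m

108 mm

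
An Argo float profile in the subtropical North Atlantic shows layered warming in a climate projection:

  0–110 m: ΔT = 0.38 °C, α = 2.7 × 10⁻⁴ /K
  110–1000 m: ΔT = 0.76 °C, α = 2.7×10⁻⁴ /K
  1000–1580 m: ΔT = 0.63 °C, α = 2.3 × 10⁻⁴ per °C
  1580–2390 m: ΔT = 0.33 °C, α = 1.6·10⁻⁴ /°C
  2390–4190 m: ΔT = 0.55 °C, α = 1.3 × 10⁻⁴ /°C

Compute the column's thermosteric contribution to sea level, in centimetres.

Layer 1: 2.7×10⁻⁴ × 0.38 × 110 = 0.011286 m
Layer 2: 2.7×10⁻⁴ × 890 × 0.76 = 0.182628 m
0.63 × 580 × 2.3×10⁻⁴ = 0.084042 m
1.6×10⁻⁴ × 810 × 0.33 = 0.042768 m
2390–4190 m: 1.3×10⁻⁴ × 1800 × 0.55 = 0.12870 m
Δh = 0.011286 + 0.182628 + 0.084042 + 0.042768 + 0.12870 = 0.449424 m

45 cm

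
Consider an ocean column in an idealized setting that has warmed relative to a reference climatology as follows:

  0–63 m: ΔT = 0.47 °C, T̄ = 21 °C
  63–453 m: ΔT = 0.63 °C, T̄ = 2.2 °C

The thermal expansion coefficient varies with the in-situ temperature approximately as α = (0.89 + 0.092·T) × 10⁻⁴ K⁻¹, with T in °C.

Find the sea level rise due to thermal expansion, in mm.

Layer 1: α = (0.89 + 0.092×21)×10⁻⁴ = 2.822×10⁻⁴ K⁻¹
Layer 2: α = (0.89 + 0.092×2.2)×10⁻⁴ = 1.0924×10⁻⁴ K⁻¹
Layer 1: 63 × 0.47 × 2.822×10⁻⁴ = 0.008355942 m
Layer 2: 390 × 0.63 × 1.0924×10⁻⁴ = 0.026840268 m
Δh = 0.008355942 + 0.026840268 = 0.03519621 m ≈ 35.2 mm

35.2 mm of thermosteric rise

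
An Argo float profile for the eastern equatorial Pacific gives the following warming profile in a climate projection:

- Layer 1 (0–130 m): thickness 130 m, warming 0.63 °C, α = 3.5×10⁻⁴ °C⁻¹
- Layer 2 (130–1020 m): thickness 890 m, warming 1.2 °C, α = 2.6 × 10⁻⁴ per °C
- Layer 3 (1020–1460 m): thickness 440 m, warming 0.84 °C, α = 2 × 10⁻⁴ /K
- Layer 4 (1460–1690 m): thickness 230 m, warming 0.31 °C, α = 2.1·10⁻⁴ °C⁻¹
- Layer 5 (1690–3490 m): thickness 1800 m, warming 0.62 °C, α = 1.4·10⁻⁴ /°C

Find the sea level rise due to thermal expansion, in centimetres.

Layer 1: 0.63 × 130 × 3.5×10⁻⁴ = 0.028665 m
Layer 2: 1.2 × 890 × 2.6×10⁻⁴ = 0.27768 m
1020–1460 m: 440 × 0.84 × 2×10⁻⁴ = 0.07392 m
1460–1690 m: 0.31 × 2.1×10⁻⁴ × 230 = 0.014973 m
1690–3490 m: 0.62 × 1800 × 1.4×10⁻⁴ = 0.15624 m
Δh = 0.028665 + 0.27768 + 0.07392 + 0.014973 + 0.15624 = 0.551478 m ≈ 55.1 cm

55.1 cm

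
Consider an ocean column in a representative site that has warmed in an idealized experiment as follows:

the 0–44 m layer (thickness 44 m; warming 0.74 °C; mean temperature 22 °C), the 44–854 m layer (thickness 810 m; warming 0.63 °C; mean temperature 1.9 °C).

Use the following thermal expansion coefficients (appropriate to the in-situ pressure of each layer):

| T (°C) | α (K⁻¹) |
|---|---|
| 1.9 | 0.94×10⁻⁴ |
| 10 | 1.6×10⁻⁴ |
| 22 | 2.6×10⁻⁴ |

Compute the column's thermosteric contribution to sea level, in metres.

Layer 1 at 22 °C → α = 2.6×10⁻⁴ K⁻¹
Layer 2 at 1.9 °C → α = 0.94×10⁻⁴ K⁻¹
0–44 m: 0.74 × 2.6×10⁻⁴ × 44 = 0.0084656 m
44–854 m: 0.63 × 0.94×10⁻⁴ × 810 = 0.0479682 m
Δh = 0.0084656 + 0.0479682 = 0.0564338 m

Δh = 0.0564 m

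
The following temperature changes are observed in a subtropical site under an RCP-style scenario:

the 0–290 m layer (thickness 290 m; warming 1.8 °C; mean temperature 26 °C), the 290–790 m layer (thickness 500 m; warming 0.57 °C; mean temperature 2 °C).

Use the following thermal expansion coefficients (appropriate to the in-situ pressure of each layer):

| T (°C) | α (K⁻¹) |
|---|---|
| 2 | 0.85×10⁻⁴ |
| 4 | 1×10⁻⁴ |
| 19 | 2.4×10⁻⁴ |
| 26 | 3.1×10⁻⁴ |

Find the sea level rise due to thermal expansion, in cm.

Layer 1 at 26 °C → α = 3.1×10⁻⁴ K⁻¹
Layer 2 at 2 °C → α = 0.85×10⁻⁴ K⁻¹
0–290 m: 290 × 3.1×10⁻⁴ × 1.8 = 0.16182 m
290–790 m: 0.57 × 0.85×10⁻⁴ × 500 = 0.024225 m
Δh = 0.16182 + 0.024225 = 0.186045 m ≈ 18.6 cm

about 18.6 cm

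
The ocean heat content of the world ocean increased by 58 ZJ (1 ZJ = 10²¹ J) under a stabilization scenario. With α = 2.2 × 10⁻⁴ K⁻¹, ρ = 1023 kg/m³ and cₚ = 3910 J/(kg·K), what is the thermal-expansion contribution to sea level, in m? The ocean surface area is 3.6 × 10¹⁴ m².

Δh = 0.00886 m

Per unit area: Q = 58×10²¹ / (3.6×10¹⁴) ≈ 1.611×10⁸ J/m²
Δh = αQ/(ρcₚ) = 2.2×10⁻⁴ × 1.611×10⁸ / (1023 × 3910) ≈ 0.0088607 m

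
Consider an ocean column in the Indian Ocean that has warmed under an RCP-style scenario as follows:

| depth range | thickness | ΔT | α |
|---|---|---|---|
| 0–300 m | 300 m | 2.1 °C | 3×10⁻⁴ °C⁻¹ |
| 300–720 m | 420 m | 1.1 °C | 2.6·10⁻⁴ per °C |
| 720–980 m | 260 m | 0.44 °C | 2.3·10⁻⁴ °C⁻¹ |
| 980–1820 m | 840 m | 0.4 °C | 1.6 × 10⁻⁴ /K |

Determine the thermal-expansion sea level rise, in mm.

300 × 3×10⁻⁴ × 2.1 = 0.18900 m
Layer 2: 1.1 × 2.6×10⁻⁴ × 420 = 0.12012 m
Layer 3: 2.3×10⁻⁴ × 260 × 0.44 = 0.026312 m
840 × 1.6×10⁻⁴ × 0.4 = 0.05376 m
Δh = 0.18900 + 0.12012 + 0.026312 + 0.05376 = 0.389192 m ≈ 389 mm

Δh = 389 mm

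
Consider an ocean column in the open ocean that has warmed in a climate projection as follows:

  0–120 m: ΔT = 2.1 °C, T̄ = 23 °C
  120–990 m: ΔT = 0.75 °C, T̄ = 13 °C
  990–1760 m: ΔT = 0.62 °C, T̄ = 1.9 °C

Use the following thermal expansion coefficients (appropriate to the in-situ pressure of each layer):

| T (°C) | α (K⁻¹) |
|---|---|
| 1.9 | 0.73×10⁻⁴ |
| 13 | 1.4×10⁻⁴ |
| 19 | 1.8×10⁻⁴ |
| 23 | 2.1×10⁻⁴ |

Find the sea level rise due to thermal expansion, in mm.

Layer 1 at 23 °C → α = 2.1×10⁻⁴ K⁻¹
Layer 2 at 13 °C → α = 1.4×10⁻⁴ K⁻¹
Layer 3 at 1.9 °C → α = 0.73×10⁻⁴ K⁻¹
120 × 2.1×10⁻⁴ × 2.1 = 0.05292 m
120–990 m: 0.75 × 1.4×10⁻⁴ × 870 = 0.09135 m
990–1760 m: 0.73×10⁻⁴ × 770 × 0.62 = 0.0348502 m
Δh = 0.05292 + 0.09135 + 0.0348502 = 0.1791202 m

179 mm of thermosteric rise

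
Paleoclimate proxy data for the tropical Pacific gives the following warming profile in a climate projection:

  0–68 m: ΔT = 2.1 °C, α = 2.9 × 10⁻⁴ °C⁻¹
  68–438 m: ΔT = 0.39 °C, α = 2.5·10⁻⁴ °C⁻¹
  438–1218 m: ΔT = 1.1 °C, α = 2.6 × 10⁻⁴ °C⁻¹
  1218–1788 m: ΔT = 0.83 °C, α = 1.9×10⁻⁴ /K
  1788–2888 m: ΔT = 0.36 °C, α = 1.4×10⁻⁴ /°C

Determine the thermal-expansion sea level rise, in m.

Layer 1: 2.9×10⁻⁴ × 68 × 2.1 = 0.041412 m
2.5×10⁻⁴ × 370 × 0.39 = 0.036075 m
1.1 × 780 × 2.6×10⁻⁴ = 0.22308 m
Layer 4: 1.9×10⁻⁴ × 570 × 0.83 = 0.089889 m
1788–2888 m: 1100 × 0.36 × 1.4×10⁻⁴ = 0.05544 m
Δh = 0.041412 + 0.036075 + 0.22308 + 0.089889 + 0.05544 = 0.445896 m

Δh = 0.446 m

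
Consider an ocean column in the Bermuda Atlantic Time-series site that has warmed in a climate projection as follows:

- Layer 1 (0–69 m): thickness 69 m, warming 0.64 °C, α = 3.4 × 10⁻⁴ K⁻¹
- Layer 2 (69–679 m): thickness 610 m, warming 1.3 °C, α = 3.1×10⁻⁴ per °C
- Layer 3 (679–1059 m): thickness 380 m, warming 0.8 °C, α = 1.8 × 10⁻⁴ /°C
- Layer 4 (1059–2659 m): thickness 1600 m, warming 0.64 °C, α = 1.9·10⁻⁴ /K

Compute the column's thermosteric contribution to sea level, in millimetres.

Layer 1: 69 × 3.4×10⁻⁴ × 0.64 = 0.0150144 m
69–679 m: 3.1×10⁻⁴ × 1.3 × 610 = 0.24583 m
679–1059 m: 1.8×10⁻⁴ × 380 × 0.8 = 0.05472 m
1059–2659 m: 1.9×10⁻⁴ × 0.64 × 1600 = 0.19456 m
Δh = 0.0150144 + 0.24583 + 0.05472 + 0.19456 = 0.5101244 m

Δh ≈ 510 mm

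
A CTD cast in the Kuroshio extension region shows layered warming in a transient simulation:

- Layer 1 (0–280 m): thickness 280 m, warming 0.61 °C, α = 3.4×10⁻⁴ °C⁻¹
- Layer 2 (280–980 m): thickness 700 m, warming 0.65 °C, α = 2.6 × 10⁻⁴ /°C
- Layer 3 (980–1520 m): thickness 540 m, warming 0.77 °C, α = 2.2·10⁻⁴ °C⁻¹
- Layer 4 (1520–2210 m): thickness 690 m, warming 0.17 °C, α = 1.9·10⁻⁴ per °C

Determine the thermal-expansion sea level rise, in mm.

0–280 m: 0.61 × 280 × 3.4×10⁻⁴ = 0.058072 m
280–980 m: 0.65 × 2.6×10⁻⁴ × 700 = 0.11830 m
Layer 3: 540 × 0.77 × 2.2×10⁻⁴ = 0.091476 m
Layer 4: 1.9×10⁻⁴ × 690 × 0.17 = 0.022287 m
Δh = 0.058072 + 0.11830 + 0.091476 + 0.022287 = 0.290135 m

Δh = 290 mm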